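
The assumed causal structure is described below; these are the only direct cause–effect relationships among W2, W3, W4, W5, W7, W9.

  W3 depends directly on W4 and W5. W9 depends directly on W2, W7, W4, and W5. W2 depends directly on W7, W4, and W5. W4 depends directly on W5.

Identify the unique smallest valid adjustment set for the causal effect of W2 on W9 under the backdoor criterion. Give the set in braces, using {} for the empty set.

Variables eligible for adjustment (non-descendants of W2, excluding W2 and W9): {W3, W4, W5, W7}.
Backdoor paths from W2 to W9:
  P1: W2 <- W7 -> W9
  P2: W2 <- W5 -> W4 -> W9
  P3: W2 <- W5 -> W9
  P4: W2 <- W5 -> W3 <- W4 -> W9
  P5: W2 <- W4 <- W5 -> W9
  P6: W2 <- W4 -> W9
  P7: W2 <- W4 -> W3 <- W5 -> W9
The empty set is not sufficient: P1 (W2 <- W7 -> W9) has no collider blocking it and no conditioned non-collider, so it is open.
Try {W4, W5, W7}:
  P1: blocked at fork node W7 ∈ conditioning set.
  P2: blocked at fork node W5 ∈ conditioning set.
  P3: blocked at fork node W5 ∈ conditioning set.
  P4: blocked at fork node W5 ∈ conditioning set.
  P5: blocked at chain node W4 ∈ conditioning set.
  P6: blocked at fork node W4 ∈ conditioning set.
  P7: blocked at fork node W4 ∈ conditioning set.
{W4, W5, W7} contains no descendant of W2 and blocks every backdoor path.
Every element of {W4, W5, W7} is needed (dropping W4 leaves P6 open; dropping W5 leaves P3 open; dropping W7 leaves P1 open), so no proper subset is valid.
Among all size-3 subsets of the eligible variables, only {W4, W5, W7} blocks every backdoor path, so it is the unique smallest valid adjustment set.

{W4, W5, W7}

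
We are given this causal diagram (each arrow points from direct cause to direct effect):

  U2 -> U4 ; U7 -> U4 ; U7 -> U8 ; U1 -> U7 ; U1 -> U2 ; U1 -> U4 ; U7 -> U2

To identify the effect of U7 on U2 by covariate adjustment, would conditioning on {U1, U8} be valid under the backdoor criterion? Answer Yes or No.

No

Backdoor paths from U7 to U2 (paths whose first edge points into U7):
  P1: U7 <- U1 -> U2
  P2: U7 <- U1 -> U4 <- U2
Condition 1 (no descendant of U7 in the set): FAILS — U8 is a descendant of U7.
Condition 2 (every backdoor path blocked by {U1, U8}):
  P1: blocked at fork node U1 ∈ conditioning set.
  P2: blocked at fork node U1 ∈ conditioning set.
{U1, U8} does not satisfy the backdoor criterion.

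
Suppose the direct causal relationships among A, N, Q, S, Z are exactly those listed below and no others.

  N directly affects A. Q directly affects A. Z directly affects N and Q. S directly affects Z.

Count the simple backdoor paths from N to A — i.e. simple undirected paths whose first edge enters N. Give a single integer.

A backdoor path from N to A is any simple undirected path whose first edge points into N (i.e. leaves N via a parent).
Parents of N: {Z}.
Enumerating:
  P1: N <- Z -> Q -> A
That exhausts the simple backdoor paths. Count: 1.

1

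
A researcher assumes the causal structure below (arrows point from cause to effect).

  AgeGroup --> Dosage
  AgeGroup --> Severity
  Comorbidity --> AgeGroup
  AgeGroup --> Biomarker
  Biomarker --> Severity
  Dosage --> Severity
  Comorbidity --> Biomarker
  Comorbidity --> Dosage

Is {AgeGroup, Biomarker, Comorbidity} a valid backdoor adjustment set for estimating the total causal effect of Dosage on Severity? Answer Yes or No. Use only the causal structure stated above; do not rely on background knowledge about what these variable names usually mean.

Backdoor paths from Dosage to Severity (paths whose first edge points into Dosage):
  P1: Dosage <- Comorbidity -> AgeGroup -> Biomarker -> Severity
  P2: Dosage <- Comorbidity -> AgeGroup -> Severity
  P3: Dosage <- Comorbidity -> Biomarker <- AgeGroup -> Severity
  P4: Dosage <- Comorbidity -> Biomarker -> Severity
  P5: Dosage <- AgeGroup <- Comorbidity -> Biomarker -> Severity
  P6: Dosage <- AgeGroup -> Biomarker -> Severity
  P7: Dosage <- AgeGroup -> Severity
Condition 1 (no descendant of Dosage in the set): holds — descendants of Dosage are {Severity}; none are in {AgeGroup, Biomarker, Comorbidity}.
Condition 2 (every backdoor path blocked by {AgeGroup, Biomarker, Comorbidity}):
  P1: blocked at fork node Comorbidity ∈ conditioning set.
  P2: blocked at fork node Comorbidity ∈ conditioning set.
  P3: blocked at fork node Comorbidity ∈ conditioning set.
  P4: blocked at fork node Comorbidity ∈ conditioning set.
  P5: blocked at chain node AgeGroup ∈ conditioning set.
  P6: blocked at fork node AgeGroup ∈ conditioning set.
  P7: blocked at fork node AgeGroup ∈ conditioning set.
{AgeGroup, Biomarker, Comorbidity} satisfies the backdoor criterion.

Yes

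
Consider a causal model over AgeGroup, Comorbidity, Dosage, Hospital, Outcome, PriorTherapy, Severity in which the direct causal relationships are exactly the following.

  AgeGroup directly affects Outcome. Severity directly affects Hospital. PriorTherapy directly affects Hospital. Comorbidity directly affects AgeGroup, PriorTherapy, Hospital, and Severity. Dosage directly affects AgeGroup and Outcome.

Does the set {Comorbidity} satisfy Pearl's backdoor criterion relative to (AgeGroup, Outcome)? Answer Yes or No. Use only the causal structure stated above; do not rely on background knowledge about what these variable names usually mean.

No

Backdoor paths from AgeGroup to Outcome (paths whose first edge points into AgeGroup):
  P1: AgeGroup <- Dosage -> Outcome
Condition 1 (no descendant of AgeGroup in the set): holds — descendants of AgeGroup are {Outcome}; none are in {Comorbidity}.
Condition 2 (every backdoor path blocked by {Comorbidity}):
  P1: open — no interior node is in the conditioning set.
{Comorbidity} does not satisfy the backdoor criterion.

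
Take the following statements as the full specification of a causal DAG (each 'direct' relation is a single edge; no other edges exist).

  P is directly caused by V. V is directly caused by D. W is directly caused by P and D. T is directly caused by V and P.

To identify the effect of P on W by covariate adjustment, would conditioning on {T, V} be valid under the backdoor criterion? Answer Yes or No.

No

Backdoor paths from P to W (paths whose first edge points into P):
  P1: P <- V <- D -> W
Condition 1 (no descendant of P in the set): FAILS — T is a descendant of P.
Condition 2 (every backdoor path blocked by {T, V}):
  P1: blocked at chain node V ∈ conditioning set.
{T, V} does not satisfy the backdoor criterion.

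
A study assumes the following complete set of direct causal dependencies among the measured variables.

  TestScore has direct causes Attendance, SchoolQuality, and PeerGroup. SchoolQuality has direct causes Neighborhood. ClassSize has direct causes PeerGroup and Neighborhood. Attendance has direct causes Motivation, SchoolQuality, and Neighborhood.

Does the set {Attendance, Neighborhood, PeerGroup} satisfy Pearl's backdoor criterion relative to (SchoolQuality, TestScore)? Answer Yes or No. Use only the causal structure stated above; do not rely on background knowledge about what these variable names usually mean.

Backdoor paths from SchoolQuality to TestScore (paths whose first edge points into SchoolQuality):
  P1: SchoolQuality <- Neighborhood -> Attendance -> TestScore
  P2: SchoolQuality <- Neighborhood -> ClassSize <- PeerGroup -> TestScore
Condition 1 (no descendant of SchoolQuality in the set): FAILS — Attendance is a descendant of SchoolQuality.
Condition 2 (every backdoor path blocked by {Attendance, Neighborhood, PeerGroup}):
  P1: blocked at fork node Neighborhood ∈ conditioning set.
  P2: blocked at fork node Neighborhood ∈ conditioning set.
{Attendance, Neighborhood, PeerGroup} does not satisfy the backdoor criterion.

No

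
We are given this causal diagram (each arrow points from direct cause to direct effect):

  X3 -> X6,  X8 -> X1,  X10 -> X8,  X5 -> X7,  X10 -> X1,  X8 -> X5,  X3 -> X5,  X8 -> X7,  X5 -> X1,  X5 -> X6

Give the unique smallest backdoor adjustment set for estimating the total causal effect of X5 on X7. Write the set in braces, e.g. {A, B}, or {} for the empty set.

Variables eligible for adjustment (non-descendants of X5, excluding X5 and X7): {X10, X3, X8}.
Backdoor paths from X5 to X7:
  P1: X5 <- X8 -> X7
The empty set is not sufficient: P1 (X5 <- X8 -> X7) has no collider blocking it and no conditioned non-collider, so it is open.
Try {X8}:
  P1: blocked at fork node X8 ∈ conditioning set.
{X8} contains no descendant of X5 and blocks every backdoor path.
No other singleton works — e.g. {X10} leaves P1 open — so {X8} is the unique smallest valid adjustment set.

{X8}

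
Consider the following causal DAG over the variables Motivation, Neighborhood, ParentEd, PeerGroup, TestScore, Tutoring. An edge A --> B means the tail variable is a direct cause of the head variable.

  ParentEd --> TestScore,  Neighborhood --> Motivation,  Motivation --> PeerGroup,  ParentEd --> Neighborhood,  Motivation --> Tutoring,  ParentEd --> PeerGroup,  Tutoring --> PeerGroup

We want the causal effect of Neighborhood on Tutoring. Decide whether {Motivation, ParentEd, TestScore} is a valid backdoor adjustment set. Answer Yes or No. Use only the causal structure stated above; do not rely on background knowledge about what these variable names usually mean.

Backdoor paths from Neighborhood to Tutoring (paths whose first edge points into Neighborhood):
  P1: Neighborhood <- ParentEd -> PeerGroup <- Motivation -> Tutoring
  P2: Neighborhood <- ParentEd -> PeerGroup <- Tutoring
Condition 1 (no descendant of Neighborhood in the set): FAILS — Motivation is a descendant of Neighborhood.
Condition 2 (every backdoor path blocked by {Motivation, ParentEd, TestScore}):
  P1: blocked at fork node ParentEd ∈ conditioning set.
  P2: blocked at fork node ParentEd ∈ conditioning set.
{Motivation, ParentEd, TestScore} does not satisfy the backdoor criterion.

No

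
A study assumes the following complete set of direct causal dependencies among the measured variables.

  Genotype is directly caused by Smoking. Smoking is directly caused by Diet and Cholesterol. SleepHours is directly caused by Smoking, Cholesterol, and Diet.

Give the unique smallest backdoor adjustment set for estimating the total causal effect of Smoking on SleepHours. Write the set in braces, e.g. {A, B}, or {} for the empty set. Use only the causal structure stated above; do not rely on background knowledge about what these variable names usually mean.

{Cholesterol, Diet}

Variables eligible for adjustment (non-descendants of Smoking, excluding Smoking and SleepHours): {Cholesterol, Diet}.
Backdoor paths from Smoking to SleepHours:
  P1: Smoking <- Cholesterol -> SleepHours
  P2: Smoking <- Diet -> SleepHours
The empty set is not sufficient: P1 (Smoking <- Cholesterol -> SleepHours) has no collider blocking it and no conditioned non-collider, so it is open.
Try {Cholesterol, Diet}:
  P1: blocked at fork node Cholesterol ∈ conditioning set.
  P2: blocked at fork node Diet ∈ conditioning set.
{Cholesterol, Diet} contains no descendant of Smoking and blocks every backdoor path.
Every element of {Cholesterol, Diet} is needed (dropping Cholesterol leaves P1 open; dropping Diet leaves P2 open), so no proper subset is valid.
Among all size-2 subsets of the eligible variables, only {Cholesterol, Diet} blocks every backdoor path, so it is the unique smallest valid adjustment set.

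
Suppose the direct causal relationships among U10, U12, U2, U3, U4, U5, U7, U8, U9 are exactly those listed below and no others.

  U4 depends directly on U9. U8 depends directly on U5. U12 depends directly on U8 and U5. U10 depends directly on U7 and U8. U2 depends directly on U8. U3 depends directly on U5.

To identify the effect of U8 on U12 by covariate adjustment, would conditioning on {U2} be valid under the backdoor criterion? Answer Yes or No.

Backdoor paths from U8 to U12 (paths whose first edge points into U8):
  P1: U8 <- U5 -> U12
Condition 1 (no descendant of U8 in the set): FAILS — U2 is a descendant of U8.
Condition 2 (every backdoor path blocked by {U2}):
  P1: open — no interior node is in the conditioning set.
{U2} does not satisfy the backdoor criterion.

No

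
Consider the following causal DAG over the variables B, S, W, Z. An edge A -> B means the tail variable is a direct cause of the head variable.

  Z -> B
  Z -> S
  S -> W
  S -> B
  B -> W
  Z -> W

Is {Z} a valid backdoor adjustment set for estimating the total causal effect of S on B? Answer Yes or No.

Yes

Backdoor paths from S to B (paths whose first edge points into S):
  P1: S <- Z -> B
  P2: S <- Z -> W <- B
Condition 1 (no descendant of S in the set): holds — descendants of S are {B, W}; none are in {Z}.
Condition 2 (every backdoor path blocked by {Z}):
  P1: blocked at fork node Z ∈ conditioning set.
  P2: blocked at fork node Z ∈ conditioning set.
{Z} satisfies the backdoor criterion.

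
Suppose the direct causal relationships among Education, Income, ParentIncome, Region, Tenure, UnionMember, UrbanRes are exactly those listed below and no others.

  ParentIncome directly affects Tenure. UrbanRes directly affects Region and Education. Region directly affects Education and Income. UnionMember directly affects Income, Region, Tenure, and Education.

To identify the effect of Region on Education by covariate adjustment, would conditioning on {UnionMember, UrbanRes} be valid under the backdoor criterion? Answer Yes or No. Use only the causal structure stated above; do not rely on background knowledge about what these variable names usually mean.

Yes

Backdoor paths from Region to Education (paths whose first edge points into Region):
  P1: Region <- UnionMember -> Education
  P2: Region <- UrbanRes -> Education
Condition 1 (no descendant of Region in the set): holds — descendants of Region are {Education, Income}; none are in {UnionMember, UrbanRes}.
Condition 2 (every backdoor path blocked by {UnionMember, UrbanRes}):
  P1: blocked at fork node UnionMember ∈ conditioning set.
  P2: blocked at fork node UrbanRes ∈ conditioning set.
{UnionMember, UrbanRes} satisfies the backdoor criterion.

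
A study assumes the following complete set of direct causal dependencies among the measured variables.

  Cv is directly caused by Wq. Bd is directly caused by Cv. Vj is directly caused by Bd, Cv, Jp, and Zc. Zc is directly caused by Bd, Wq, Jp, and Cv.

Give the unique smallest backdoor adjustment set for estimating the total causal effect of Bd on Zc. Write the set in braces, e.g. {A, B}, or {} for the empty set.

Variables eligible for adjustment (non-descendants of Bd, excluding Bd and Zc): {Cv, Jp, Wq}.
Backdoor paths from Bd to Zc:
  P1: Bd <- Cv <- Wq -> Zc
  P2: Bd <- Cv -> Zc
  P3: Bd <- Cv -> Vj <- Jp -> Zc
  P4: Bd <- Cv -> Vj <- Zc
The empty set is not sufficient: P1 (Bd <- Cv <- Wq -> Zc) has no collider blocking it and no conditioned non-collider, so it is open.
Try {Cv}:
  P1: blocked at chain node Cv ∈ conditioning set.
  P2: blocked at fork node Cv ∈ conditioning set.
  P3: blocked at fork node Cv ∈ conditioning set.
  P4: blocked at fork node Cv ∈ conditioning set.
{Cv} contains no descendant of Bd and blocks every backdoor path.
No other singleton works — e.g. {Jp} leaves P1 open — so {Cv} is the unique smallest valid adjustment set.

{Cv}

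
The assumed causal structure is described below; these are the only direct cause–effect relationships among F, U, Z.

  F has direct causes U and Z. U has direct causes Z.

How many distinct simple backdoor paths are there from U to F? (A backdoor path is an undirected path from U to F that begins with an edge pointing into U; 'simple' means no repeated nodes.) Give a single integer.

A backdoor path from U to F is any simple undirected path whose first edge points into U (i.e. leaves U via a parent).
Parents of U: {Z}.
Enumerating:
  P1: U <- Z -> F
That exhausts the simple backdoor paths. Count: 1.

1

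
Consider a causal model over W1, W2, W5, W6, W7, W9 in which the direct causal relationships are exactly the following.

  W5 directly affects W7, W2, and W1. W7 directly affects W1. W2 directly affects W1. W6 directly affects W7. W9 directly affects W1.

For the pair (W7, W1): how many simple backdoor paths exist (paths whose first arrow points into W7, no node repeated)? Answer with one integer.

2

A backdoor path from W7 to W1 is any simple undirected path whose first edge points into W7 (i.e. leaves W7 via a parent).
Parents of W7: {W5, W6}.
Enumerating:
  P1: W7 <- W5 -> W2 -> W1
  P2: W7 <- W5 -> W1
That exhausts the simple backdoor paths. Count: 2.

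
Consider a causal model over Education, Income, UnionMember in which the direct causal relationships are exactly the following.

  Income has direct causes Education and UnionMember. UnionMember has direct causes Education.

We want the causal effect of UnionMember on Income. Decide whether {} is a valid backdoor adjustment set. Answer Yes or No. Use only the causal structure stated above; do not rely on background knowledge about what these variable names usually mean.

No

Backdoor paths from UnionMember to Income (paths whose first edge points into UnionMember):
  P1: UnionMember <- Education -> Income
Condition 1 (no descendant of UnionMember in the set): holds — descendants of UnionMember are {Income}; none are in {}.
Condition 2 (every backdoor path blocked by {}):
  P1: open — no interior node is in the conditioning set.
{} does not satisfy the backdoor criterion.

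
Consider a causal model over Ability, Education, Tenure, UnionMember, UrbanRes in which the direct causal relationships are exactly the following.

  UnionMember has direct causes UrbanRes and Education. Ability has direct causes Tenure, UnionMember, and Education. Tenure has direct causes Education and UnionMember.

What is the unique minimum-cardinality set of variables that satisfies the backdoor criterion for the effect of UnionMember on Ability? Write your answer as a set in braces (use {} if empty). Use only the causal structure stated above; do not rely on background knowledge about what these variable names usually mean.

{Education}

Variables eligible for adjustment (non-descendants of UnionMember, excluding UnionMember and Ability): {Education, UrbanRes}.
Backdoor paths from UnionMember to Ability:
  P1: UnionMember <- Education -> Tenure -> Ability
  P2: UnionMember <- Education -> Ability
The empty set is not sufficient: P1 (UnionMember <- Education -> Tenure -> Ability) has no collider blocking it and no conditioned non-collider, so it is open.
Try {Education}:
  P1: blocked at fork node Education ∈ conditioning set.
  P2: blocked at fork node Education ∈ conditioning set.
{Education} contains no descendant of UnionMember and blocks every backdoor path.
No other singleton works — e.g. {UrbanRes} leaves P1 open — so {Education} is the unique smallest valid adjustment set.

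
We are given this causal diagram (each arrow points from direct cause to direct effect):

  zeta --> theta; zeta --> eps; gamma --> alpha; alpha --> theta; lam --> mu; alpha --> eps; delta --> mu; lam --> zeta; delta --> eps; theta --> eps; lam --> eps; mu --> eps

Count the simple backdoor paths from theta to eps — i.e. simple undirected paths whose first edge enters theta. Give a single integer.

5

A backdoor path from theta to eps is any simple undirected path whose first edge points into theta (i.e. leaves theta via a parent).
Parents of theta: {alpha, zeta}.
Enumerating:
  P1: theta <- zeta <- lam -> mu <- delta -> eps
  P2: theta <- zeta <- lam -> mu -> eps
  P3: theta <- zeta <- lam -> eps
  P4: theta <- zeta -> eps
  P5: theta <- alpha -> eps
That exhausts the simple backdoor paths. Count: 5.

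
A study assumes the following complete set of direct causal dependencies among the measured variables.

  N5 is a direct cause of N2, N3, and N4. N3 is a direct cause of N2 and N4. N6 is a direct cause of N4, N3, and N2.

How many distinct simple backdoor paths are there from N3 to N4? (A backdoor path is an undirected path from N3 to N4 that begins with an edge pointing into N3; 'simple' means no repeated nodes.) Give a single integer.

4

A backdoor path from N3 to N4 is any simple undirected path whose first edge points into N3 (i.e. leaves N3 via a parent).
Parents of N3: {N5, N6}.
Enumerating:
  P1: N3 <- N5 -> N2 <- N6 -> N4
  P2: N3 <- N5 -> N4
  P3: N3 <- N6 -> N2 <- N5 -> N4
  P4: N3 <- N6 -> N4
That exhausts the simple backdoor paths. Count: 4.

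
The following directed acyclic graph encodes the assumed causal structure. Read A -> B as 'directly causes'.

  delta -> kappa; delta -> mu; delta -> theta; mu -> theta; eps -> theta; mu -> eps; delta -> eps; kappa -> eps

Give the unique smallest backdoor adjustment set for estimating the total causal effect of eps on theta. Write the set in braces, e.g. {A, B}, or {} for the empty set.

Variables eligible for adjustment (non-descendants of eps, excluding eps and theta): {delta, kappa, mu}.
Backdoor paths from eps to theta:
  P1: eps <- delta -> mu -> theta
  P2: eps <- delta -> theta
  P3: eps <- kappa <- delta -> mu -> theta
  P4: eps <- kappa <- delta -> theta
  P5: eps <- mu <- delta -> theta
  P6: eps <- mu -> theta
The empty set is not sufficient: P1 (eps <- delta -> mu -> theta) has no collider blocking it and no conditioned non-collider, so it is open.
Try {delta, mu}:
  P1: blocked at fork node delta ∈ conditioning set.
  P2: blocked at fork node delta ∈ conditioning set.
  P3: blocked at fork node delta ∈ conditioning set.
  P4: blocked at fork node delta ∈ conditioning set.
  P5: blocked at chain node mu ∈ conditioning set.
  P6: blocked at fork node mu ∈ conditioning set.
{delta, mu} contains no descendant of eps and blocks every backdoor path.
Every element of {delta, mu} is needed (dropping delta leaves P2 open; dropping mu leaves P6 open), so no proper subset is valid.
Among all size-2 subsets of the eligible variables, only {delta, mu} blocks every backdoor path, so it is the unique smallest valid adjustment set.

{delta, mu}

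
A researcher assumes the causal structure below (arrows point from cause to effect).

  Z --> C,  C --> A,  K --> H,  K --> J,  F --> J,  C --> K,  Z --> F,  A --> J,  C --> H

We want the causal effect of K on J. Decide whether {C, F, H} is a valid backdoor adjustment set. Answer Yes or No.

No

Backdoor paths from K to J (paths whose first edge points into K):
  P1: K <- C <- Z -> F -> J
  P2: K <- C -> A -> J
Condition 1 (no descendant of K in the set): FAILS — H is a descendant of K.
Condition 2 (every backdoor path blocked by {C, F, H}):
  P1: blocked at chain node C ∈ conditioning set.
  P2: blocked at fork node C ∈ conditioning set.
{C, F, H} does not satisfy the backdoor criterion.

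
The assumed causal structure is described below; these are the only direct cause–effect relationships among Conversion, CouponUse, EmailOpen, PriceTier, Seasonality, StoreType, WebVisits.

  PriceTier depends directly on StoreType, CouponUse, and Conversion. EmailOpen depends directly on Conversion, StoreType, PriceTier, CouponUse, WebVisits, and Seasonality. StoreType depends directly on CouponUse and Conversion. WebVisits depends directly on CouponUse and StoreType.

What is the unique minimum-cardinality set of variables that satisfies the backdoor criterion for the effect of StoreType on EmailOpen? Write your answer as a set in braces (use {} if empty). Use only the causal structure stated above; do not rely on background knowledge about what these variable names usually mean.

{Conversion, CouponUse}

Variables eligible for adjustment (non-descendants of StoreType, excluding StoreType and EmailOpen): {Conversion, CouponUse, Seasonality}.
Backdoor paths from StoreType to EmailOpen:
  P1: StoreType <- CouponUse -> WebVisits -> EmailOpen
  P2: StoreType <- CouponUse -> PriceTier <- Conversion -> EmailOpen
  P3: StoreType <- CouponUse -> PriceTier -> EmailOpen
  P4: StoreType <- CouponUse -> EmailOpen
  P5: StoreType <- Conversion -> PriceTier <- CouponUse -> WebVisits -> EmailOpen
  P6: StoreType <- Conversion -> PriceTier <- CouponUse -> EmailOpen
  P7: StoreType <- Conversion -> PriceTier -> EmailOpen
  P8: StoreType <- Conversion -> EmailOpen
The empty set is not sufficient: P1 (StoreType <- CouponUse -> WebVisits -> EmailOpen) has no collider blocking it and no conditioned non-collider, so it is open.
Try {Conversion, CouponUse}:
  P1: blocked at fork node CouponUse ∈ conditioning set.
  P2: blocked at fork node CouponUse ∈ conditioning set.
  P3: blocked at fork node CouponUse ∈ conditioning set.
  P4: blocked at fork node CouponUse ∈ conditioning set.
  P5: blocked at fork node Conversion ∈ conditioning set.
  P6: blocked at fork node Conversion ∈ conditioning set.
  P7: blocked at fork node Conversion ∈ conditioning set.
  P8: blocked at fork node Conversion ∈ conditioning set.
{Conversion, CouponUse} contains no descendant of StoreType and blocks every backdoor path.
Every element of {Conversion, CouponUse} is needed (dropping Conversion leaves P7 open; dropping CouponUse leaves P1 open), so no proper subset is valid.
Among all size-2 subsets of the eligible variables, only {Conversion, CouponUse} blocks every backdoor path, so it is the unique smallest valid adjustment set.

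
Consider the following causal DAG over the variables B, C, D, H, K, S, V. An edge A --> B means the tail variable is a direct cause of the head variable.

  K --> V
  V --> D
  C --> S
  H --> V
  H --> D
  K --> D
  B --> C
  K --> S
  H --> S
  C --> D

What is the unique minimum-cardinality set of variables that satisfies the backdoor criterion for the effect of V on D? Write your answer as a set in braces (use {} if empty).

Variables eligible for adjustment (non-descendants of V, excluding V and D): {B, C, H, K, S}.
Backdoor paths from V to D:
  P1: V <- H -> S <- K -> D
  P2: V <- H -> S <- C -> D
  P3: V <- H -> D
  P4: V <- K -> S <- H -> D
  P5: V <- K -> S <- C -> D
  P6: V <- K -> D
The empty set is not sufficient: P3 (V <- H -> D) has no collider blocking it and no conditioned non-collider, so it is open.
Try {H, K}:
  P1: blocked at fork node H ∈ conditioning set.
  P2: blocked at fork node H ∈ conditioning set.
  P3: blocked at fork node H ∈ conditioning set.
  P4: blocked at fork node K ∈ conditioning set.
  P5: blocked at fork node K ∈ conditioning set.
  P6: blocked at fork node K ∈ conditioning set.
{H, K} contains no descendant of V and blocks every backdoor path.
Every element of {H, K} is needed (dropping H leaves P3 open; dropping K leaves P6 open), so no proper subset is valid.
Among all size-2 subsets of the eligible variables, only {H, K} blocks every backdoor path, so it is the unique smallest valid adjustment set.

{H, K}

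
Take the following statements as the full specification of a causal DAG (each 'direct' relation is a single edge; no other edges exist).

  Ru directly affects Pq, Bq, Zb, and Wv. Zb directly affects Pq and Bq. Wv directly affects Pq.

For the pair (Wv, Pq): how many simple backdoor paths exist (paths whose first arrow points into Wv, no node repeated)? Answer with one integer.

A backdoor path from Wv to Pq is any simple undirected path whose first edge points into Wv (i.e. leaves Wv via a parent).
Parents of Wv: {Ru}.
Enumerating:
  P1: Wv <- Ru -> Zb -> Pq
  P2: Wv <- Ru -> Pq
  P3: Wv <- Ru -> Bq <- Zb -> Pq
That exhausts the simple backdoor paths. Count: 3.

3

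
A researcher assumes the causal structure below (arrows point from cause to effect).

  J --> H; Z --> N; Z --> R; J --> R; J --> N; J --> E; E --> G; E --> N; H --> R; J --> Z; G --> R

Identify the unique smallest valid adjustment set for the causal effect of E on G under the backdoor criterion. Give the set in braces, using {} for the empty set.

{}

Variables eligible for adjustment (non-descendants of E, excluding E and G): {H, J, Z}.
Backdoor paths from E to G:
  P1: E <- J -> Z -> R <- G
  P2: E <- J -> H -> R <- G
  P3: E <- J -> N <- Z -> R <- G
  P4: E <- J -> R <- G
Each backdoor path contains an unconditioned collider, so every path is already blocked with the empty conditioning set:
  P1: blocked at collider R (neither it nor any descendant is in the conditioning set).
  P2: blocked at collider R (neither it nor any descendant is in the conditioning set).
  P3: blocked at collider N (neither it nor any descendant is in the conditioning set).
  P4: blocked at collider R (neither it nor any descendant is in the conditioning set).
The empty set is therefore the unique smallest valid set.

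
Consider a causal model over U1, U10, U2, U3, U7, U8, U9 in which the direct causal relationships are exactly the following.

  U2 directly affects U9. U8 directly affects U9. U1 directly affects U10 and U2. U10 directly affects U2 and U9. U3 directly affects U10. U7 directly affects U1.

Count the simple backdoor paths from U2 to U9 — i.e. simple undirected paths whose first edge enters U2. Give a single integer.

A backdoor path from U2 to U9 is any simple undirected path whose first edge points into U2 (i.e. leaves U2 via a parent).
Parents of U2: {U1, U10}.
Enumerating:
  P1: U2 <- U1 -> U10 -> U9
  P2: U2 <- U10 -> U9
That exhausts the simple backdoor paths. Count: 2.

2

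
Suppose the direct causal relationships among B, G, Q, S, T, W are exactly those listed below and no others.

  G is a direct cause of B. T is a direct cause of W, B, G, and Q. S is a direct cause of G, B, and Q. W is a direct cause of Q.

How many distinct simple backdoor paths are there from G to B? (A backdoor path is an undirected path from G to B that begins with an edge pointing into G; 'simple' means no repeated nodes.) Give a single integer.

A backdoor path from G to B is any simple undirected path whose first edge points into G (i.e. leaves G via a parent).
Parents of G: {S, T}.
Enumerating:
  P1: G <- T -> W -> Q <- S -> B
  P2: G <- T -> Q <- S -> B
  P3: G <- T -> B
  P4: G <- S -> Q <- T -> B
  P5: G <- S -> Q <- W <- T -> B
  P6: G <- S -> B
That exhausts the simple backdoor paths. Count: 6.

6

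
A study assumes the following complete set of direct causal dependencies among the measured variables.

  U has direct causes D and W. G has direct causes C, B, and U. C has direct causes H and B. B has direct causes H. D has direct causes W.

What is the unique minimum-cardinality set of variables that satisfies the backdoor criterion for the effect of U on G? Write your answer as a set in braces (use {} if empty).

Variables eligible for adjustment (non-descendants of U, excluding U and G): {B, C, D, H, W}.
Backdoor paths from U to G:
  (none)
With no backdoor paths the empty set already satisfies the criterion, and it is trivially minimal.

{}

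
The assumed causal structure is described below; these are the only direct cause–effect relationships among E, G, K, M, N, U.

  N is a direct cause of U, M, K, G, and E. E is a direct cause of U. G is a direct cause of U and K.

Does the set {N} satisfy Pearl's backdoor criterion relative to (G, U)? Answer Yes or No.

Backdoor paths from G to U (paths whose first edge points into G):
  P1: G <- N -> E -> U
  P2: G <- N -> U
Condition 1 (no descendant of G in the set): holds — descendants of G are {K, U}; none are in {N}.
Condition 2 (every backdoor path blocked by {N}):
  P1: blocked at fork node N ∈ conditioning set.
  P2: blocked at fork node N ∈ conditioning set.
{N} satisfies the backdoor criterion.

Yes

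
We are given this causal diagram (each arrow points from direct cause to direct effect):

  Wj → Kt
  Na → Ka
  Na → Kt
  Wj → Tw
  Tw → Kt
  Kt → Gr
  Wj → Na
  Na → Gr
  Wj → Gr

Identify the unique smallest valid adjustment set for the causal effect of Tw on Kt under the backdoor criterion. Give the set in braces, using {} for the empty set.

{Wj}

Variables eligible for adjustment (non-descendants of Tw, excluding Tw and Kt): {Ka, Na, Wj}.
Backdoor paths from Tw to Kt:
  P1: Tw <- Wj -> Na -> Kt
  P2: Tw <- Wj -> Na -> Gr <- Kt
  P3: Tw <- Wj -> Kt
  P4: Tw <- Wj -> Gr <- Na -> Kt
  P5: Tw <- Wj -> Gr <- Kt
The empty set is not sufficient: P1 (Tw <- Wj -> Na -> Kt) has no collider blocking it and no conditioned non-collider, so it is open.
Try {Wj}:
  P1: blocked at fork node Wj ∈ conditioning set.
  P2: blocked at fork node Wj ∈ conditioning set.
  P3: blocked at fork node Wj ∈ conditioning set.
  P4: blocked at fork node Wj ∈ conditioning set.
  P5: blocked at fork node Wj ∈ conditioning set.
{Wj} contains no descendant of Tw and blocks every backdoor path.
No other singleton works — e.g. {Na} leaves P3 open — so {Wj} is the unique smallest valid adjustment set.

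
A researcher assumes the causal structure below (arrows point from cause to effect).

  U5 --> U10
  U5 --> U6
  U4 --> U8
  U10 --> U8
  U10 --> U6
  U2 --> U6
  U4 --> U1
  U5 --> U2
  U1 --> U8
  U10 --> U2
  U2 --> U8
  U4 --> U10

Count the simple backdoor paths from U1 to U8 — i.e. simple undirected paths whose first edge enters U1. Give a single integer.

A backdoor path from U1 to U8 is any simple undirected path whose first edge points into U1 (i.e. leaves U1 via a parent).
Parents of U1: {U4}.
Enumerating:
  P1: U1 <- U4 -> U10 <- U5 -> U2 -> U8
  P2: U1 <- U4 -> U10 <- U5 -> U6 <- U2 -> U8
  P3: U1 <- U4 -> U10 -> U2 -> U8
  P4: U1 <- U4 -> U10 -> U8
  P5: U1 <- U4 -> U10 -> U6 <- U5 -> U2 -> U8
  P6: U1 <- U4 -> U10 -> U6 <- U2 -> U8
  P7: U1 <- U4 -> U8
That exhausts the simple backdoor paths. Count: 7.

7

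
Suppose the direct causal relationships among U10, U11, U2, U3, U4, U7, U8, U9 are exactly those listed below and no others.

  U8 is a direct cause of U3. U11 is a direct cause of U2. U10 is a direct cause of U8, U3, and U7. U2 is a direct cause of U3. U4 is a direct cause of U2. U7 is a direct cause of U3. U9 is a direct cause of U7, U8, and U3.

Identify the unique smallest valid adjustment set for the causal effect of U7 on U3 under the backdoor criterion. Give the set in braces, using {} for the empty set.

Variables eligible for adjustment (non-descendants of U7, excluding U7 and U3): {U10, U11, U2, U4, U8, U9}.
Backdoor paths from U7 to U3:
  P1: U7 <- U10 -> U8 <- U9 -> U3
  P2: U7 <- U10 -> U8 -> U3
  P3: U7 <- U10 -> U3
  P4: U7 <- U9 -> U8 <- U10 -> U3
  P5: U7 <- U9 -> U8 -> U3
  P6: U7 <- U9 -> U3
The empty set is not sufficient: P2 (U7 <- U10 -> U8 -> U3) has no collider blocking it and no conditioned non-collider, so it is open.
Try {U10, U9}:
  P1: blocked at fork node U10 ∈ conditioning set.
  P2: blocked at fork node U10 ∈ conditioning set.
  P3: blocked at fork node U10 ∈ conditioning set.
  P4: blocked at fork node U9 ∈ conditioning set.
  P5: blocked at fork node U9 ∈ conditioning set.
  P6: blocked at fork node U9 ∈ conditioning set.
{U10, U9} contains no descendant of U7 and blocks every backdoor path.
Every element of {U10, U9} is needed (dropping U10 leaves P2 open; dropping U9 leaves P5 open), so no proper subset is valid.
Among all size-2 subsets of the eligible variables, only {U10, U9} blocks every backdoor path, so it is the unique smallest valid adjustment set.

{U10, U9}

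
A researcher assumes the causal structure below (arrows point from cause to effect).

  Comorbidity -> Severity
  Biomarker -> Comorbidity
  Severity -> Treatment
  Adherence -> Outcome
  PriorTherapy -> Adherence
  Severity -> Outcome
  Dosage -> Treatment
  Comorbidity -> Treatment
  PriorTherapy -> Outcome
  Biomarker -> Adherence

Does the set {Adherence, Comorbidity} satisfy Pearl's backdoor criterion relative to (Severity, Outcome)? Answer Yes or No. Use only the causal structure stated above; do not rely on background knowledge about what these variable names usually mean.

Backdoor paths from Severity to Outcome (paths whose first edge points into Severity):
  P1: Severity <- Comorbidity <- Biomarker -> Adherence <- PriorTherapy -> Outcome
  P2: Severity <- Comorbidity <- Biomarker -> Adherence -> Outcome
Condition 1 (no descendant of Severity in the set): holds — descendants of Severity are {Outcome, Treatment}; none are in {Adherence, Comorbidity}.
Condition 2 (every backdoor path blocked by {Adherence, Comorbidity}):
  P1: blocked at chain node Comorbidity ∈ conditioning set.
  P2: blocked at chain node Comorbidity ∈ conditioning set.
{Adherence, Comorbidity} satisfies the backdoor criterion.

Yes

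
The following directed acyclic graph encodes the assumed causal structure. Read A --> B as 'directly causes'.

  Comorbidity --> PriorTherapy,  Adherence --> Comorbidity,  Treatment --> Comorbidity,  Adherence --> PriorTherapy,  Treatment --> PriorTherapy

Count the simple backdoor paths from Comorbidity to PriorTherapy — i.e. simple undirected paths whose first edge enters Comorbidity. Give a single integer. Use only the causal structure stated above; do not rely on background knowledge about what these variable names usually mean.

A backdoor path from Comorbidity to PriorTherapy is any simple undirected path whose first edge points into Comorbidity (i.e. leaves Comorbidity via a parent).
Parents of Comorbidity: {Adherence, Treatment}.
Enumerating:
  P1: Comorbidity <- Adherence -> PriorTherapy
  P2: Comorbidity <- Treatment -> PriorTherapy
That exhausts the simple backdoor paths. Count: 2.

2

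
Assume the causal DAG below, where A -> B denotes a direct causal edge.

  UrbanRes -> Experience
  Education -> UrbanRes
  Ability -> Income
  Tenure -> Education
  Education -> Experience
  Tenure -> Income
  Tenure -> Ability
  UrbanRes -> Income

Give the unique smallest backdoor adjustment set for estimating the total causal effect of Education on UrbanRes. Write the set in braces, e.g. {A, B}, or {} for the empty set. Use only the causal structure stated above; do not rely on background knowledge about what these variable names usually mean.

Variables eligible for adjustment (non-descendants of Education, excluding Education and UrbanRes): {Ability, Tenure}.
Backdoor paths from Education to UrbanRes:
  P1: Education <- Tenure -> Ability -> Income <- UrbanRes
  P2: Education <- Tenure -> Income <- UrbanRes
Each backdoor path contains an unconditioned collider, so every path is already blocked with the empty conditioning set:
  P1: blocked at collider Income (neither it nor any descendant is in the conditioning set).
  P2: blocked at collider Income (neither it nor any descendant is in the conditioning set).
The empty set is therefore the unique smallest valid set.

{}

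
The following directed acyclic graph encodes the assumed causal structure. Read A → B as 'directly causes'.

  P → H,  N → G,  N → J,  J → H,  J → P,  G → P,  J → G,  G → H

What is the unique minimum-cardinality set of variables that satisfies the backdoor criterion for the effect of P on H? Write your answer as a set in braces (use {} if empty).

{G, J}

Variables eligible for adjustment (non-descendants of P, excluding P and H): {G, J, N}.
Backdoor paths from P to H:
  P1: P <- J <- N -> G -> H
  P2: P <- J -> G -> H
  P3: P <- J -> H
  P4: P <- G <- N -> J -> H
  P5: P <- G <- J -> H
  P6: P <- G -> H
The empty set is not sufficient: P1 (P <- J <- N -> G -> H) has no collider blocking it and no conditioned non-collider, so it is open.
Try {G, J}:
  P1: blocked at chain node J ∈ conditioning set.
  P2: blocked at fork node J ∈ conditioning set.
  P3: blocked at fork node J ∈ conditioning set.
  P4: blocked at chain node G ∈ conditioning set.
  P5: blocked at chain node G ∈ conditioning set.
  P6: blocked at fork node G ∈ conditioning set.
{G, J} contains no descendant of P and blocks every backdoor path.
Every element of {G, J} is needed (dropping G leaves P6 open; dropping J leaves P3 open), so no proper subset is valid.
Among all size-2 subsets of the eligible variables, only {G, J} blocks every backdoor path, so it is the unique smallest valid adjustment set.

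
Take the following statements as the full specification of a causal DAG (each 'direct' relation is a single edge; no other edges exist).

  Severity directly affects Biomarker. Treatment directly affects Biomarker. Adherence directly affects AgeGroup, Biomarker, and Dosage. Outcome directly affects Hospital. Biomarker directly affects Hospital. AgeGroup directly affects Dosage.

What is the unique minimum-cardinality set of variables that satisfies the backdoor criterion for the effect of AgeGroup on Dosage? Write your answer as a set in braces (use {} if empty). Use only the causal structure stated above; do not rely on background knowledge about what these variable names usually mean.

{Adherence}

Variables eligible for adjustment (non-descendants of AgeGroup, excluding AgeGroup and Dosage): {Adherence, Biomarker, Hospital, Outcome, Severity, Treatment}.
Backdoor paths from AgeGroup to Dosage:
  P1: AgeGroup <- Adherence -> Dosage
The empty set is not sufficient: P1 (AgeGroup <- Adherence -> Dosage) has no collider blocking it and no conditioned non-collider, so it is open.
Try {Adherence}:
  P1: blocked at fork node Adherence ∈ conditioning set.
{Adherence} contains no descendant of AgeGroup and blocks every backdoor path.
No other singleton works — e.g. {Treatment} leaves P1 open — so {Adherence} is the unique smallest valid adjustment set.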